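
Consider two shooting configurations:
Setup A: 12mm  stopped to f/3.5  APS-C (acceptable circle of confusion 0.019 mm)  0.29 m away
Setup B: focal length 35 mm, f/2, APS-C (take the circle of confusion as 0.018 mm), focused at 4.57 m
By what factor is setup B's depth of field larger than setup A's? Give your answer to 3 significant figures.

Setup A: H = 12²/(3.5×0.019) + 12 ≈ 2177.4 mm; DoF = Df − Dn = 332.715 − 257.005 ≈ 75.710 mm.
Setup B: H = 35²/(2×0.018) + 35 ≈ 34062.8 mm; DoF = Df − Dn = 5272.7 − 4032.6 ≈ 1240.1 mm.
Ratio = 1240.1 / 75.710 ≈ 16.4.

16.4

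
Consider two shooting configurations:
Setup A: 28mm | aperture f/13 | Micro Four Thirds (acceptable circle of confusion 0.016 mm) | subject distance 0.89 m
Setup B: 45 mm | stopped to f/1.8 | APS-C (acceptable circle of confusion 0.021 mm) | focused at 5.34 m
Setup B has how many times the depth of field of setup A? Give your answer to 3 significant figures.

2.48

Setup A: H = 28²/(13×0.016) + 28 ≈ 3797.2 mm; DoF = Df − Dn = 1153.89 − 724.35 ≈ 429.54 mm.
Setup B: H = 45²/(1.8×0.021) + 45 ≈ 53616.4 mm; DoF = Df − Dn = 5925.7 − 4859.7 ≈ 1066.0 mm.
Ratio = 1066.0 / 429.54 ≈ 2.48.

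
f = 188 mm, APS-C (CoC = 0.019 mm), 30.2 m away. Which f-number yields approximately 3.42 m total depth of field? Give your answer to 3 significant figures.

f/3.50

Write h = H − f = f²/(N·c). The thin-lens limits are Dn = s·h/(h + (s−f)) and Df = s·h/(h − (s−f)), so DoF = Df − Dn = 2·s·(s−f)·h / (h² − (s−f)²).
That is a quadratic in h: DoF·h² − 2·s·(s−f)·h − DoF·(s−f)² = 0 ⇒ h = (s−f)·(s + √(s² + DoF²)) / DoF = 30012 × (30200 + √(30200² + 3420²)) / 3420 = 30012 × (30200 + 30393.0) / 3420 ≈ 531730 mm.
Then N = f²/(c·h) = 188² / (0.019 × 531730) = 35344 / 10103 ≈ 3.50.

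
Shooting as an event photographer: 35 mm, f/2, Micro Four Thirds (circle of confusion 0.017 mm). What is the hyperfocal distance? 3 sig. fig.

Hyperfocal distance H = f²/(N·c) + f = 35²/(2 × 0.017) + 35 = 1225/0.034 + 35 ≈ 36064.4 mm ≈ 36.1 m.

36.1 m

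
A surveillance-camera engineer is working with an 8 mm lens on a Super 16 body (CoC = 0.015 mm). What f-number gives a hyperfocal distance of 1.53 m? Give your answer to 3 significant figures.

Rearrange H = f²/(N·c) + f for N: N = f² / ((H − f)·c).
N = 8² / ((1530 − 8) × 0.015) = 64 / 22.83 ≈ 2.80.

f/2.80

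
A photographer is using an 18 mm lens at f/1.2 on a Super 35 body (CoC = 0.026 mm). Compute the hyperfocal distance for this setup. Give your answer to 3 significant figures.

Hyperfocal distance H = f²/(N·c) + f = 18²/(1.2 × 0.026) + 18 = 324/0.0312 + 18 ≈ 10402.6 mm ≈ 10.4 m.

10.4 m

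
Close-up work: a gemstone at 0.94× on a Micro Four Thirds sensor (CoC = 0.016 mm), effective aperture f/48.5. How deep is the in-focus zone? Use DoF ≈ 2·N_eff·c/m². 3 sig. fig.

At magnification m, DoF ≈ 2·N_eff·c/m² = 2 × 48.5 × 0.016 / 0.94² = 1.552 / 0.8836 ≈ 1.76 mm.

1.76 mm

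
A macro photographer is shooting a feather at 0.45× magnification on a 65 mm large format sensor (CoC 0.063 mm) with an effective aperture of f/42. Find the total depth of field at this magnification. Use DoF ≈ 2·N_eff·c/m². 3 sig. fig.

At magnification m, DoF ≈ 2·N_eff·c/m² = 2 × 42 × 0.063 / 0.45² = 5.292 / 0.2025 ≈ 26.1 mm.

26.1 mm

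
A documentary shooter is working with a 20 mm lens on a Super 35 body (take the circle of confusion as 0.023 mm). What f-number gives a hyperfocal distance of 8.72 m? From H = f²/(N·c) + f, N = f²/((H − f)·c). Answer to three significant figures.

f/2.00

Rearrange H = f²/(N·c) + f for N: N = f² / ((H − f)·c).
N = 20² / ((8720 − 20) × 0.023) = 400 / 200.1 ≈ 2.00.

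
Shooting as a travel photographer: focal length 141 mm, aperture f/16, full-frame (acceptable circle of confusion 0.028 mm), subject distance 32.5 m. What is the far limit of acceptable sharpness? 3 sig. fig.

120 m

Hyperfocal distance H = f²/(N·c) + f = 141²/(16 × 0.028) + 141 = 19881/0.448 + 141 ≈ 44518.2 mm ≈ 44.52 m.
Far limit Df = s·(H − f)/(H − s) = 32500 × (44518.2 − 141) / (44518.2 − 32500) = 32500 × 44377.2 / 12018.2 ≈ 120006 mm ≈ 120 m.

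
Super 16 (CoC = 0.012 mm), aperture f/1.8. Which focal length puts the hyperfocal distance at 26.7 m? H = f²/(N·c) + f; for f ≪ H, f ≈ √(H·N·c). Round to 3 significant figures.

From H = f²/(N·c) + f, with f ≪ H: f ≈ √(H·N·c) = √(26700 × 1.8 × 0.012) = √576.72 ≈ 24.01 mm.
The +f correction barely moves this — solving exactly, f² + N·c·f − N·c·H = 0 ⇒ f = (−N·c + √((N·c)² + 4·N·c·H))/2 = (−0.0216 + √2306.9)/2 ≈ 24.004 mm, so f ≈ 24.0 mm.

24.0 mm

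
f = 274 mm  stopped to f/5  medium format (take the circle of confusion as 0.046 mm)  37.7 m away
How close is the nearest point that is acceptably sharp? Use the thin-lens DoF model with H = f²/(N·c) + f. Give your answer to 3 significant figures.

33.8 m

Hyperfocal distance H = f²/(N·c) + f = 274²/(5 × 0.046) + 274 = 75076/0.23 + 274 ≈ 326691.4 mm ≈ 326.7 m.
Near limit Dn = s·(H − f)/(H + s − 2f) = 37700 × (326691.4 − 274) / (326691.4 + 37700 − 2 × 274) = 37700 × 326417.4 / 363843.4 ≈ 33822 mm ≈ 33.8 m.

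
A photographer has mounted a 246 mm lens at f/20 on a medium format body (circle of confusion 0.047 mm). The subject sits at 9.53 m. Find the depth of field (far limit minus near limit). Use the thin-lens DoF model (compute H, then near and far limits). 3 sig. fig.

2.81 m

Hyperfocal distance H = f²/(N·c) + f = 246²/(20 × 0.047) + 246 = 60516/0.94 + 246 ≈ 64624.7 mm ≈ 64.62 m.
Near limit Dn = s·(H − f)/(H + s − 2f) = 9530 × (64624.7 − 246) / (64624.7 + 9530 − 2 × 246) = 9530 × 64378.7 / 73662.7 ≈ 8328.9 mm.
Far limit Df = s·(H − f)/(H − s) = 9530 × (64624.7 − 246) / (64624.7 − 9530) = 9530 × 64378.7 / 55094.7 ≈ 11135.9 mm.
Depth of field = Df − Dn = 11135.9 − 8328.9 ≈ 2807.0 mm ≈ 2.81 m.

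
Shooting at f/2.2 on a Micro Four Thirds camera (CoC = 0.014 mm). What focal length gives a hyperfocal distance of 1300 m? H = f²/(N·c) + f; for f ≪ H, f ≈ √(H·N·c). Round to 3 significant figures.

200 mm

From H = f²/(N·c) + f, with f ≪ H: f ≈ √(H·N·c) = √(1300000 × 2.2 × 0.014) = √40040 ≈ 200.1 mm.
The +f correction barely moves this — solving exactly, f² + N·c·f − N·c·H = 0 ⇒ f = (−N·c + √((N·c)² + 4·N·c·H))/2 = (−0.0308 + √160160)/2 ≈ 200.08 mm, so f ≈ 200 mm.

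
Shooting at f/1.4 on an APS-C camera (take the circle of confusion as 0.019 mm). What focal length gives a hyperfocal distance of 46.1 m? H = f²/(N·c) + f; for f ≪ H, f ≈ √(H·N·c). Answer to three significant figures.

From H = f²/(N·c) + f, with f ≪ H: f ≈ √(H·N·c) = √(46100 × 1.4 × 0.019) = √1226.3 ≈ 35.02 mm.
The +f correction barely moves this — solving exactly, f² + N·c·f − N·c·H = 0 ⇒ f = (−N·c + √((N·c)² + 4·N·c·H))/2 = (−0.0266 + √4905.0)/2 ≈ 35.005 mm, so f ≈ 35.0 mm.

35.0 mm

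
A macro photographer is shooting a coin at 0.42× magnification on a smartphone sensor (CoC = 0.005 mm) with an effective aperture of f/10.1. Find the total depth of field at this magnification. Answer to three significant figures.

0.573 mm

At magnification m, DoF ≈ 2·N_eff·c/m² = 2 × 10.1 × 0.005 / 0.42² = 0.101 / 0.1764 ≈ 0.573 mm.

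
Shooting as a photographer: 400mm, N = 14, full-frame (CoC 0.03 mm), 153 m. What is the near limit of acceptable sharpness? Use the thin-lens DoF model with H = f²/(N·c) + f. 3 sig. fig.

109 m

Hyperfocal distance H = f²/(N·c) + f = 400²/(14 × 0.03) + 400 = 160000/0.42 + 400 ≈ 381352.4 mm ≈ 381.4 m.
Near limit Dn = s·(H − f)/(H + s − 2f) = 153000 × (381352.4 − 400) / (381352.4 + 153000 − 2 × 400) = 153000 × 380952.4 / 533552.4 ≈ 109241 mm ≈ 109 m.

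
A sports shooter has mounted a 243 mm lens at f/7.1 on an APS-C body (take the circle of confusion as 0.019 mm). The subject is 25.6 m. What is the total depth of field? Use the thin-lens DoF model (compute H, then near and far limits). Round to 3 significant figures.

Hyperfocal distance H = f²/(N·c) + f = 243²/(7.1 × 0.019) + 243 = 59049/0.1349 + 243 ≈ 437967.2 mm ≈ 438.0 m.
Near limit Dn = s·(H − f)/(H + s − 2f) = 25600 × (437967.2 − 243) / (437967.2 + 25600 − 2 × 243) = 25600 × 437724.2 / 463081.2 ≈ 24198.2 mm.
Far limit Df = s·(H − f)/(H − s) = 25600 × (437967.2 − 243) / (437967.2 − 25600) = 25600 × 437724.2 / 412367.2 ≈ 27174.2 mm.
Depth of field = Df − Dn = 27174.2 − 24198.2 ≈ 2976.0 mm ≈ 2.98 m.

2.98 m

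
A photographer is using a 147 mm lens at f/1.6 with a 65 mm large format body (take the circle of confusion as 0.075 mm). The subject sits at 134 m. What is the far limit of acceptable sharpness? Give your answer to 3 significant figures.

Hyperfocal distance H = f²/(N·c) + f = 147²/(1.6 × 0.075) + 147 = 21609/0.12 + 147 ≈ 180222.0 mm ≈ 180.2 m.
Far limit Df = s·(H − f)/(H − s) = 134000 × (180222.0 − 147) / (180222.0 − 134000) = 134000 × 180075.0 / 46222.0 ≈ 522047 mm ≈ 522 m.

522 m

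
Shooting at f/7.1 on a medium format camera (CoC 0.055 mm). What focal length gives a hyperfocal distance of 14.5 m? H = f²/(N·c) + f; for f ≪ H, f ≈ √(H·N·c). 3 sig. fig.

From H = f²/(N·c) + f, with f ≪ H: f ≈ √(H·N·c) = √(14500 × 7.1 × 0.055) = √5662.2 ≈ 75.25 mm.
Exact: f² + N·c·f − N·c·H = 0 ⇒ f = (−N·c + √((N·c)² + 4·N·c·H))/2 = (−0.3905 + √22649)/2 ≈ 75.053 mm ≈ 75.1 mm.

75.1 mm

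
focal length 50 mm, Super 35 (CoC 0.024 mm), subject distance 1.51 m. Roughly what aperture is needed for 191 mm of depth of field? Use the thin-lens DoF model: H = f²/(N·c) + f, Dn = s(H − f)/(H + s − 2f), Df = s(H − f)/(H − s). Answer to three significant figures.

Write h = H − f = f²/(N·c). The thin-lens limits are Dn = s·h/(h + (s−f)) and Df = s·h/(h − (s−f)), so DoF = Df − Dn = 2·s·(s−f)·h / (h² − (s−f)²).
That is a quadratic in h: DoF·h² − 2·s·(s−f)·h − DoF·(s−f)² = 0 ⇒ h = (s−f)·(s + √(s² + DoF²)) / DoF = 1460 × (1510 + √(1510² + 191²)) / 191 = 1460 × (1510 + 1522.03) / 191 ≈ 23177 mm.
Then N = f²/(c·h) = 50² / (0.024 × 23177) = 2500 / 556.24 ≈ 4.49.

f/4.49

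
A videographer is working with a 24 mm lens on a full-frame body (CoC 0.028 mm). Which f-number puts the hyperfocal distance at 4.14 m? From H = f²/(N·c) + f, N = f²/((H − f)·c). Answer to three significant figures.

f/5

Rearrange H = f²/(N·c) + f for N: N = f² / ((H − f)·c).
N = 24² / ((4140 − 24) × 0.028) = 576 / 115.2 ≈ 5.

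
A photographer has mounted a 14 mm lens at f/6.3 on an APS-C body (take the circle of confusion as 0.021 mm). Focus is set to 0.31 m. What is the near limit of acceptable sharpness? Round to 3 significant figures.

Hyperfocal distance H = f²/(N·c) + f = 14²/(6.3 × 0.021) + 14 = 196/0.1323 + 14 ≈ 1495.5 mm ≈ 1.495 m.
Near limit Dn = s·(H − f)/(H + s − 2f) = 310 × (1495.5 − 14) / (1495.5 + 310 − 2 × 14) = 310 × 1481.5 / 1777.5 ≈ 258.38 mm.

258 mm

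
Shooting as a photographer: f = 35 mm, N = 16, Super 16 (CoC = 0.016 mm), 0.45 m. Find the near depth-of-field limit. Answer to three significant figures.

414 mm

Hyperfocal distance H = f²/(N·c) + f = 35²/(16 × 0.016) + 35 = 1225/0.256 + 35 ≈ 4820.2 mm ≈ 4.820 m.
Near limit Dn = s·(H − f)/(H + s − 2f) = 450 × (4820.2 − 35) / (4820.2 + 450 − 2 × 35) = 450 × 4785.2 / 5200.2 ≈ 414.09 mm.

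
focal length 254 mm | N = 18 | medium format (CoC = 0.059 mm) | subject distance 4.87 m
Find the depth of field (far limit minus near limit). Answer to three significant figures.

Hyperfocal distance H = f²/(N·c) + f = 254²/(18 × 0.059) + 254 = 64516/1.062 + 254 ≈ 61003.5 mm ≈ 61.00 m.
Near limit Dn = s·(H − f)/(H + s − 2f) = 4870 × (61003.5 − 254) / (61003.5 + 4870 − 2 × 254) = 4870 × 60749.5 / 65365.5 ≈ 4526.09 mm.
Far limit Df = s·(H − f)/(H − s) = 4870 × (61003.5 − 254) / (61003.5 − 4870) = 4870 × 60749.5 / 56133.5 ≈ 5270.47 mm.
Depth of field = Df − Dn = 5270.47 − 4526.09 ≈ 744.38 mm ≈ 0.744 m.

0.744 m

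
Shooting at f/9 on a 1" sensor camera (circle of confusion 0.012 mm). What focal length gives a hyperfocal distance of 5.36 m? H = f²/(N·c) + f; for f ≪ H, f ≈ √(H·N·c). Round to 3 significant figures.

From H = f²/(N·c) + f, with f ≪ H: f ≈ √(H·N·c) = √(5360 × 9 × 0.012) = √578.88 ≈ 24.06 mm.
Exact: f² + N·c·f − N·c·H = 0 ⇒ f = (−N·c + √((N·c)² + 4·N·c·H))/2 = (−0.108 + √2315.5)/2 ≈ 24.006 mm ≈ 24.0 mm.

24.0 mm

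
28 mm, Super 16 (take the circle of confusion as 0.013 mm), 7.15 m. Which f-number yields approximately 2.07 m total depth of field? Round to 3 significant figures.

Write h = H − f = f²/(N·c). The thin-lens limits are Dn = s·h/(h + (s−f)) and Df = s·h/(h − (s−f)), so DoF = Df − Dn = 2·s·(s−f)·h / (h² − (s−f)²).
That is a quadratic in h: DoF·h² − 2·s·(s−f)·h − DoF·(s−f)² = 0 ⇒ h = (s−f)·(s + √(s² + DoF²)) / DoF = 7122 × (7150 + √(7150² + 2070²)) / 2070 = 7122 × (7150 + 7443.61) / 2070 ≈ 50210 mm.
Then N = f²/(c·h) = 28² / (0.013 × 50210) = 784 / 652.74 ≈ 1.20.

f/1.20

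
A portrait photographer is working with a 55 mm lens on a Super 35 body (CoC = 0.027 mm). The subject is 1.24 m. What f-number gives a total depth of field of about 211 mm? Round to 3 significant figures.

Write h = H − f = f²/(N·c). The thin-lens limits are Dn = s·h/(h + (s−f)) and Df = s·h/(h − (s−f)), so DoF = Df − Dn = 2·s·(s−f)·h / (h² − (s−f)²).
That is a quadratic in h: DoF·h² − 2·s·(s−f)·h − DoF·(s−f)² = 0 ⇒ h = (s−f)·(s + √(s² + DoF²)) / DoF = 1185 × (1240 + √(1240² + 211²)) / 211 = 1185 × (1240 + 1257.82) / 211 ≈ 14028 mm.
Then N = f²/(c·h) = 55² / (0.027 × 14028) = 3025 / 378.76 ≈ 7.99.

f/7.99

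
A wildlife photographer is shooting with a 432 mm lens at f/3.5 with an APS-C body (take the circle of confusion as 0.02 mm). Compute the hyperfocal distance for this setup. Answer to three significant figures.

2670 m

Hyperfocal distance H = f²/(N·c) + f = 432²/(3.5 × 0.02) + 432 = 186624/0.07 + 432 ≈ 2666489.1 mm ≈ 2670 m.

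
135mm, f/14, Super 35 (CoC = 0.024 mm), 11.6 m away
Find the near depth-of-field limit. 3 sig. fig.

Hyperfocal distance H = f²/(N·c) + f = 135²/(14 × 0.024) + 135 = 18225/0.336 + 135 ≈ 54376.1 mm ≈ 54.38 m.
Near limit Dn = s·(H − f)/(H + s − 2f) = 11600 × (54376.1 − 135) / (54376.1 + 11600 − 2 × 135) = 11600 × 54241.1 / 65706.1 ≈ 9575.9 mm ≈ 9.58 m.

9.58 m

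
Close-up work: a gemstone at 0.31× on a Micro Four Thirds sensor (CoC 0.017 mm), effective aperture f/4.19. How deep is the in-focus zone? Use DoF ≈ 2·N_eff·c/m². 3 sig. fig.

At magnification m, DoF ≈ 2·N_eff·c/m² = 2 × 4.19 × 0.017 / 0.31² = 0.1425 / 0.0961 ≈ 1.48 mm.

1.48 mm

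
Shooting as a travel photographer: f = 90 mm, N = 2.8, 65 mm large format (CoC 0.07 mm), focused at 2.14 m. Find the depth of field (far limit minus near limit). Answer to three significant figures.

213 mm

Hyperfocal distance H = f²/(N·c) + f = 90²/(2.8 × 0.07) + 90 = 8100/0.196 + 90 ≈ 41416.5 mm ≈ 41.42 m.
Near limit Dn = s·(H − f)/(H + s − 2f) = 2140 × (41416.5 − 90) / (41416.5 + 2140 − 2 × 90) = 2140 × 41326.5 / 43376.5 ≈ 2038.86 mm.
Far limit Df = s·(H − f)/(H − s) = 2140 × (41416.5 − 90) / (41416.5 − 2140) = 2140 × 41326.5 / 39276.5 ≈ 2251.70 mm.
Depth of field = Df − Dn = 2251.70 − 2038.86 ≈ 212.84 mm.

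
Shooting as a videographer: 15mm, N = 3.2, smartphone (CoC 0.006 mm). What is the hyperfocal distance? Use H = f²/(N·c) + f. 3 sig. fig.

11.7 m

Hyperfocal distance H = f²/(N·c) + f = 15²/(3.2 × 0.006) + 15 = 225/0.0192 + 15 ≈ 11733.7 mm ≈ 11.7 m.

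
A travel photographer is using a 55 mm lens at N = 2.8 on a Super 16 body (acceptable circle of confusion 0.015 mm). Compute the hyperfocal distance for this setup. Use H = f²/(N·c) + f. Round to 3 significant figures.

72.1 m

Hyperfocal distance H = f²/(N·c) + f = 55²/(2.8 × 0.015) + 55 = 3025/0.042 + 55 ≈ 72078.8 mm ≈ 72.1 m.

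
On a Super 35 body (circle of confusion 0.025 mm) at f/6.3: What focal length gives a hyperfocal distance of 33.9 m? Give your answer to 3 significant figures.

73.0 mm

From H = f²/(N·c) + f, with f ≪ H: f ≈ √(H·N·c) = √(33900 × 6.3 × 0.025) = √5339.2 ≈ 73.07 mm.
Exact: f² + N·c·f − N·c·H = 0 ⇒ f = (−N·c + √((N·c)² + 4·N·c·H))/2 = (−0.1575 + √21357)/2 ≈ 72.991 mm ≈ 73.0 mm.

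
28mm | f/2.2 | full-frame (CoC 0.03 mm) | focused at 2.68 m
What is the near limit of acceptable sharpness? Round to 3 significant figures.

2.19 m

Hyperfocal distance H = f²/(N·c) + f = 28²/(2.2 × 0.03) + 28 = 784/0.066 + 28 ≈ 11906.8 mm ≈ 11.91 m.
Near limit Dn = s·(H − f)/(H + s − 2f) = 2680 × (11906.8 − 28) / (11906.8 + 2680 − 2 × 28) = 2680 × 11878.8 / 14530.8 ≈ 2190.9 mm ≈ 2.19 m.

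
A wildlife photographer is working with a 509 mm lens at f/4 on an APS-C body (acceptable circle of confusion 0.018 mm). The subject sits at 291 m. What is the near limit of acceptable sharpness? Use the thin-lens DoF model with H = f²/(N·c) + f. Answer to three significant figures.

Hyperfocal distance H = f²/(N·c) + f = 509²/(4 × 0.018) + 509 = 259081/0.072 + 509 ≈ 3598856.2 mm ≈ 3599 m.
Near limit Dn = s·(H − f)/(H + s − 2f) = 291000 × (3598856.2 − 509) / (3598856.2 + 291000 − 2 × 509) = 291000 × 3598347.2 / 3888838.2 ≈ 269263 mm ≈ 269 m.

269 m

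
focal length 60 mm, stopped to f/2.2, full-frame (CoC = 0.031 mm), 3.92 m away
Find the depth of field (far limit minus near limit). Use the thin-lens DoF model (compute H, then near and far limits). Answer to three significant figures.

Hyperfocal distance H = f²/(N·c) + f = 60²/(2.2 × 0.031) + 60 = 3600/0.0682 + 60 ≈ 52845.9 mm ≈ 52.85 m.
Near limit Dn = s·(H − f)/(H + s − 2f) = 3920 × (52845.9 − 60) / (52845.9 + 3920 − 2 × 60) = 3920 × 52785.9 / 56645.9 ≈ 3652.88 mm.
Far limit Df = s·(H − f)/(H − s) = 3920 × (52845.9 − 60) / (52845.9 − 3920) = 3920 × 52785.9 / 48925.9 ≈ 4229.27 mm.
Depth of field = Df − Dn = 4229.27 − 3652.88 ≈ 576.39 mm ≈ 0.576 m.

0.576 m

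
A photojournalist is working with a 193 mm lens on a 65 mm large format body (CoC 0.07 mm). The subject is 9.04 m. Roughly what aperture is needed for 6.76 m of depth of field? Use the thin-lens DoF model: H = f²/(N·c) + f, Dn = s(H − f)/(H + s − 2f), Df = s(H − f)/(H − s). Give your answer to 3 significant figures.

Write h = H − f = f²/(N·c). The thin-lens limits are Dn = s·h/(h + (s−f)) and Df = s·h/(h − (s−f)), so DoF = Df − Dn = 2·s·(s−f)·h / (h² − (s−f)²).
That is a quadratic in h: DoF·h² − 2·s·(s−f)·h − DoF·(s−f)² = 0 ⇒ h = (s−f)·(s + √(s² + DoF²)) / DoF = 8847 × (9040 + √(9040² + 6760²)) / 6760 = 8847 × (9040 + 11288.0) / 6760 ≈ 26604 mm.
Then N = f²/(c·h) = 193² / (0.07 × 26604) = 37249 / 1862.3 ≈ 20.

f/20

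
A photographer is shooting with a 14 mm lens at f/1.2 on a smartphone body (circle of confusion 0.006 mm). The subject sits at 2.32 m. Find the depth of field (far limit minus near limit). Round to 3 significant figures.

Hyperfocal distance H = f²/(N·c) + f = 14²/(1.2 × 0.006) + 14 = 196/0.0072 + 14 ≈ 27236.2 mm ≈ 27.24 m.
Near limit Dn = s·(H − f)/(H + s − 2f) = 2320 × (27236.2 − 14) / (27236.2 + 2320 − 2 × 14) = 2320 × 27222.2 / 29528.2 ≈ 2138.82 mm.
Far limit Df = s·(H − f)/(H − s) = 2320 × (27236.2 − 14) / (27236.2 − 2320) = 2320 × 27222.2 / 24916.2 ≈ 2534.72 mm.
Depth of field = Df − Dn = 2534.72 − 2138.82 ≈ 395.90 mm.

396 mm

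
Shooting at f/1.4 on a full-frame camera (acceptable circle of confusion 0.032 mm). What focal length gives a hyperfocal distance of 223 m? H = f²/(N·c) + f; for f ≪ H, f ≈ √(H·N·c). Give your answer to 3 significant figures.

From H = f²/(N·c) + f, with f ≪ H: f ≈ √(H·N·c) = √(223000 × 1.4 × 0.032) = √9990.4 ≈ 99.95 mm.
Exact: f² + N·c·f − N·c·H = 0 ⇒ f = (−N·c + √((N·c)² + 4·N·c·H))/2 = (−0.0448 + √39962)/2 ≈ 99.930 mm ≈ 99.9 mm.

99.9 mm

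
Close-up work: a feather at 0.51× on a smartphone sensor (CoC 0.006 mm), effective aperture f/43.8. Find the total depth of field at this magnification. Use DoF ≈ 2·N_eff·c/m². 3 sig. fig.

2.02 mm

At magnification m, DoF ≈ 2·N_eff·c/m² = 2 × 43.8 × 0.006 / 0.51² = 0.5256 / 0.2601 ≈ 2.02 mm.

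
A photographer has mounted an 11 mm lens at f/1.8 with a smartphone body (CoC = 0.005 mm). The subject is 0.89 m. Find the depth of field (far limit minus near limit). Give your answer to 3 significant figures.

Hyperfocal distance H = f²/(N·c) + f = 11²/(1.8 × 0.005) + 11 = 121/0.009 + 11 ≈ 13455.4 mm ≈ 13.46 m.
Near limit Dn = s·(H − f)/(H + s − 2f) = 890 × (13455.4 − 11) / (13455.4 + 890 − 2 × 11) = 890 × 13444.4 / 14323.4 ≈ 835.38 mm.
Far limit Df = s·(H − f)/(H − s) = 890 × (13455.4 − 11) / (13455.4 − 890) = 890 × 13444.4 / 12565.4 ≈ 952.26 mm.
Depth of field = Df − Dn = 952.26 − 835.38 ≈ 116.88 mm.

117 mm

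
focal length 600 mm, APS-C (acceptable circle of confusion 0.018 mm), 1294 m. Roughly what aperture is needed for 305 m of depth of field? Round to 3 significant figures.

f/1.80

Write h = H − f = f²/(N·c). The thin-lens limits are Dn = s·h/(h + (s−f)) and Df = s·h/(h − (s−f)), so DoF = Df − Dn = 2·s·(s−f)·h / (h² − (s−f)²).
That is a quadratic in h: DoF·h² − 2·s·(s−f)·h − DoF·(s−f)² = 0 ⇒ h = (s−f)·(s + √(s² + DoF²)) / DoF = 1293400 × (1294000 + √(1294000² + 305000²)) / 305000 = 1293400 × (1294000 + 1329459) / 305000 ≈ 11125186 mm.
Then N = f²/(c·h) = 600² / (0.018 × 11125186) = 360000 / 200253 ≈ 1.80.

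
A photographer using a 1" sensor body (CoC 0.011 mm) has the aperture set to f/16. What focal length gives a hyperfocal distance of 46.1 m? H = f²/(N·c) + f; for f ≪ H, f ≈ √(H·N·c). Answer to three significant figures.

From H = f²/(N·c) + f, with f ≪ H: f ≈ √(H·N·c) = √(46100 × 16 × 0.011) = √8113.6 ≈ 90.08 mm.
Exact: f² + N·c·f − N·c·H = 0 ⇒ f = (−N·c + √((N·c)² + 4·N·c·H))/2 = (−0.176 + √32454)/2 ≈ 89.988 mm ≈ 90.0 mm.

90.0 mm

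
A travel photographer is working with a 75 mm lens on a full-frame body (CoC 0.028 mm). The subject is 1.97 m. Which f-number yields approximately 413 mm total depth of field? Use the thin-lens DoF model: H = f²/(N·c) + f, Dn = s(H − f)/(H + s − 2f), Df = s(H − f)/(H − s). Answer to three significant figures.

f/11

Write h = H − f = f²/(N·c). The thin-lens limits are Dn = s·h/(h + (s−f)) and Df = s·h/(h − (s−f)), so DoF = Df − Dn = 2·s·(s−f)·h / (h² − (s−f)²).
That is a quadratic in h: DoF·h² − 2·s·(s−f)·h − DoF·(s−f)² = 0 ⇒ h = (s−f)·(s + √(s² + DoF²)) / DoF = 1895 × (1970 + √(1970² + 413²)) / 413 = 1895 × (1970 + 2012.83) / 413 ≈ 18275 mm.
Then N = f²/(c·h) = 75² / (0.028 × 18275) = 5625 / 511.69 ≈ 11.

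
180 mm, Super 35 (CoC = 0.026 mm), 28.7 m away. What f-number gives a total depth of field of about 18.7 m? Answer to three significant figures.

f/13

Write h = H − f = f²/(N·c). The thin-lens limits are Dn = s·h/(h + (s−f)) and Df = s·h/(h − (s−f)), so DoF = Df − Dn = 2·s·(s−f)·h / (h² − (s−f)²).
That is a quadratic in h: DoF·h² − 2·s·(s−f)·h − DoF·(s−f)² = 0 ⇒ h = (s−f)·(s + √(s² + DoF²)) / DoF = 28520 × (28700 + √(28700² + 18700²)) / 18700 = 28520 × (28700 + 34254.6) / 18700 ≈ 96014 mm.
Then N = f²/(c·h) = 180² / (0.026 × 96014) = 32400 / 2496.4 ≈ 13.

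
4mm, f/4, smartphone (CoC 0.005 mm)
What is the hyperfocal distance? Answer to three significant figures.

0.804 m

Hyperfocal distance H = f²/(N·c) + f = 4²/(4 × 0.005) + 4 = 16/0.02 + 4 ≈ 804.0 mm ≈ 0.804 m.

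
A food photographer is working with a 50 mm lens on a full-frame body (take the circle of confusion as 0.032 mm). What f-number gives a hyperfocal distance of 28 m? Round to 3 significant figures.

Rearrange H = f²/(N·c) + f for N: N = f² / ((H − f)·c).
N = 50² / ((28000 − 50) × 0.032) = 2500 / 894.4 ≈ 2.80.

f/2.80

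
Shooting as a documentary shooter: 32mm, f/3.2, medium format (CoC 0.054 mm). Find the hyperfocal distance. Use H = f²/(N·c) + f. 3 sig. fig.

5.96 m

Hyperfocal distance H = f²/(N·c) + f = 32²/(3.2 × 0.054) + 32 = 1024/0.1728 + 32 ≈ 5957.9 mm ≈ 5.96 m.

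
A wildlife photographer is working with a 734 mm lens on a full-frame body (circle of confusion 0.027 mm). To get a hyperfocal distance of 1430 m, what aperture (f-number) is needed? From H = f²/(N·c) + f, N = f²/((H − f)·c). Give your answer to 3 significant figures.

f/14

Rearrange H = f²/(N·c) + f for N: N = f² / ((H − f)·c).
N = 734² / ((1430000 − 734) × 0.027) = 538756 / 38590 ≈ 14.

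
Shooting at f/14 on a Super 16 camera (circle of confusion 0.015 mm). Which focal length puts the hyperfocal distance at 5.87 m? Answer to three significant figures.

From H = f²/(N·c) + f, with f ≪ H: f ≈ √(H·N·c) = √(5870 × 14 × 0.015) = √1232.7 ≈ 35.11 mm.
Exact: f² + N·c·f − N·c·H = 0 ⇒ f = (−N·c + √((N·c)² + 4·N·c·H))/2 = (−0.21 + √4930.8)/2 ≈ 35.005 mm ≈ 35.0 mm.

35.0 mm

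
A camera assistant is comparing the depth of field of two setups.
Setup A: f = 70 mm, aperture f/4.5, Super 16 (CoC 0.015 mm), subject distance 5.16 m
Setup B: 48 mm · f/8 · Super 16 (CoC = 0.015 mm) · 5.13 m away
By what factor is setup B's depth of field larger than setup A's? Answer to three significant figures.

Setup A: H = 70²/(4.5×0.015) + 70 ≈ 72662.6 mm; DoF = Df − Dn = 5549.09 − 4821.90 ≈ 727.19 mm.
Setup B: H = 48²/(8×0.015) + 48 ≈ 19248.0 mm; DoF = Df − Dn = 6976.6 − 4056.3 ≈ 2920.3 mm.
Ratio = 2920.3 / 727.19 ≈ 4.02.

4.02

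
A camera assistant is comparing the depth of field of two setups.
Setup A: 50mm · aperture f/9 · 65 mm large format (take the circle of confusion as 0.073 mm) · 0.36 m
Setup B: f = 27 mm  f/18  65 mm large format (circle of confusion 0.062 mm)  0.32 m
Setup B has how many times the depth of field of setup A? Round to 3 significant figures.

6.09

Setup A: H = 50²/(9×0.073) + 50 ≈ 3855.2 mm; DoF = Df − Dn = 391.930 − 332.881 ≈ 59.049 mm.
Setup B: H = 27²/(18×0.062) + 27 ≈ 680.2 mm; DoF = Df − Dn = 580.28 − 220.91 ≈ 359.37 mm.
Ratio = 359.37 / 59.049 ≈ 6.09.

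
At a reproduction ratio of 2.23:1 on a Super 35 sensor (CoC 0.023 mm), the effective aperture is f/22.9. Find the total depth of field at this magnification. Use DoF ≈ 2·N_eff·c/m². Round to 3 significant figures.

At magnification m, DoF ≈ 2·N_eff·c/m² = 2 × 22.9 × 0.023 / 2.23² = 1.053 / 4.973 ≈ 0.212 mm.

0.212 mm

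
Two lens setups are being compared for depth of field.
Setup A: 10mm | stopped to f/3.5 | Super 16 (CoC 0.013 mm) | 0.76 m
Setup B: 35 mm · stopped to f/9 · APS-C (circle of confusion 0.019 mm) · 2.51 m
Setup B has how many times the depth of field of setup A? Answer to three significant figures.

3.35

Setup A: H = 10²/(3.5×0.013) + 10 ≈ 2207.8 mm; DoF = Df − Dn = 1153.70 − 566.64 ≈ 587.06 mm.
Setup B: H = 35²/(9×0.019) + 35 ≈ 7198.7 mm; DoF = Df − Dn = 3834.9 − 1865.5 ≈ 1969.4 mm.
Ratio = 1969.4 / 587.06 ≈ 3.35.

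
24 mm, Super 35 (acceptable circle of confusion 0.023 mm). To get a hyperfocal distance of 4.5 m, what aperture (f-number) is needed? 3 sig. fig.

f/5.60

Rearrange H = f²/(N·c) + f for N: N = f² / ((H − f)·c).
N = 24² / ((4500 − 24) × 0.023) = 576 / 102.9 ≈ 5.60.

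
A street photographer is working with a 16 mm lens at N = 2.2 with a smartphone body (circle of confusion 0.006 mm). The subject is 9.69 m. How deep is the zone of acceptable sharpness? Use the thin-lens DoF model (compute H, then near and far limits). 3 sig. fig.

Hyperfocal distance H = f²/(N·c) + f = 16²/(2.2 × 0.006) + 16 = 256/0.0132 + 16 ≈ 19409.9 mm ≈ 19.41 m.
Near limit Dn = s·(H − f)/(H + s − 2f) = 9690 × (19409.9 − 16) / (19409.9 + 9690 − 2 × 16) = 9690 × 19393.9 / 29067.9 ≈ 6465 mm.
Far limit Df = s·(H − f)/(H − s) = 9690 × (19409.9 − 16) / (19409.9 − 9690) = 9690 × 19393.9 / 9719.9 ≈ 19334 mm.
Depth of field = Df − Dn = 19334 − 6465 ≈ 12869 mm ≈ 12.9 m.

12.9 m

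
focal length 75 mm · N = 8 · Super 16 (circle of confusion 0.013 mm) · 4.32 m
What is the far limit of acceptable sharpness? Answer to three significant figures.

Hyperfocal distance H = f²/(N·c) + f = 75²/(8 × 0.013) + 75 = 5625/0.104 + 75 ≈ 54161.5 mm ≈ 54.16 m.
Far limit Df = s·(H − f)/(H − s) = 4320 × (54161.5 − 75) / (54161.5 − 4320) = 4320 × 54086.5 / 49841.5 ≈ 4687.9 mm ≈ 4.69 m.

4.69 m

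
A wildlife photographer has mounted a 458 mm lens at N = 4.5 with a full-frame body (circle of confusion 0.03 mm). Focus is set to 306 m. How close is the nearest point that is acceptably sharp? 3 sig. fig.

256 m

Hyperfocal distance H = f²/(N·c) + f = 458²/(4.5 × 0.03) + 458 = 209764/0.135 + 458 ≈ 1554265.4 mm ≈ 1554 m.
Near limit Dn = s·(H − f)/(H + s − 2f) = 306000 × (1554265.4 − 458) / (1554265.4 + 306000 − 2 × 458) = 306000 × 1553807.4 / 1859349.4 ≈ 255716 mm ≈ 256 m.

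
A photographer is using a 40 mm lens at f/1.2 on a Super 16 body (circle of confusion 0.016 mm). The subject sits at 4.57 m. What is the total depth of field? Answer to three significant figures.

498 mm

Hyperfocal distance H = f²/(N·c) + f = 40²/(1.2 × 0.016) + 40 = 1600/0.0192 + 40 ≈ 83373.3 mm ≈ 83.37 m.
Near limit Dn = s·(H − f)/(H + s − 2f) = 4570 × (83373.3 − 40) / (83373.3 + 4570 − 2 × 40) = 4570 × 83333.3 / 87863.3 ≈ 4334.38 mm.
Far limit Df = s·(H − f)/(H − s) = 4570 × (83373.3 − 40) / (83373.3 − 4570) = 4570 × 83333.3 / 78803.3 ≈ 4832.71 mm.
Depth of field = Df − Dn = 4832.71 − 4334.38 ≈ 498.33 mm.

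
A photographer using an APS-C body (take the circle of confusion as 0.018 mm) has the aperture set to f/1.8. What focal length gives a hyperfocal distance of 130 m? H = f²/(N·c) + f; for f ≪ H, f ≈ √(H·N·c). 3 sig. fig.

64.9 mm

From H = f²/(N·c) + f, with f ≪ H: f ≈ √(H·N·c) = √(130000 × 1.8 × 0.018) = √4212.0 ≈ 64.90 mm.
The +f correction barely moves this — solving exactly, f² + N·c·f − N·c·H = 0 ⇒ f = (−N·c + √((N·c)² + 4·N·c·H))/2 = (−0.0324 + √16848)/2 ≈ 64.884 mm, so f ≈ 64.9 mm.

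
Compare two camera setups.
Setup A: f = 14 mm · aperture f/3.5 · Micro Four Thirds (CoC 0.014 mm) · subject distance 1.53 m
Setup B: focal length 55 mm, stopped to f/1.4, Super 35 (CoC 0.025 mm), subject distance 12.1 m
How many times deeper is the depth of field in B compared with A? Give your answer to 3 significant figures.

2.54

Setup A: H = 14²/(3.5×0.014) + 14 ≈ 4014.0 mm; DoF = Df − Dn = 2463.8 − 1109.5 ≈ 1354.3 mm.
Setup B: H = 55²/(1.4×0.025) + 55 ≈ 86483.6 mm; DoF = Df − Dn = 14059.4 − 10620.0 ≈ 3439.4 mm.
Ratio = 3439.4 / 1354.3 ≈ 2.54.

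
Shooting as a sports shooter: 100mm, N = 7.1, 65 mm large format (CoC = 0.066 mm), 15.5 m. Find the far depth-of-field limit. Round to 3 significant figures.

Hyperfocal distance H = f²/(N·c) + f = 100²/(7.1 × 0.066) + 100 = 10000/0.4686 + 100 ≈ 21440.2 mm ≈ 21.44 m.
Far limit Df = s·(H − f)/(H − s) = 15500 × (21440.2 − 100) / (21440.2 − 15500) = 15500 × 21340.2 / 5940.2 ≈ 55684 mm ≈ 55.7 m.

55.7 m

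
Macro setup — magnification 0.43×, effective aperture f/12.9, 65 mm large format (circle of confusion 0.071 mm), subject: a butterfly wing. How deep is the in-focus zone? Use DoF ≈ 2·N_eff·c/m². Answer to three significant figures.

At magnification m, DoF ≈ 2·N_eff·c/m² = 2 × 12.9 × 0.071 / 0.43² = 1.832 / 0.1849 ≈ 9.91 mm.

9.91 mm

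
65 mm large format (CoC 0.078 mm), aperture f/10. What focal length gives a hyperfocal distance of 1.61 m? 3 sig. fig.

From H = f²/(N·c) + f, with f ≪ H: f ≈ √(H·N·c) = √(1610 × 10 × 0.078) = √1255.8 ≈ 35.44 mm.
Exact: f² + N·c·f − N·c·H = 0 ⇒ f = (−N·c + √((N·c)² + 4·N·c·H))/2 = (−0.78 + √5023.8)/2 ≈ 35.049 mm ≈ 35.0 mm.

35.0 mm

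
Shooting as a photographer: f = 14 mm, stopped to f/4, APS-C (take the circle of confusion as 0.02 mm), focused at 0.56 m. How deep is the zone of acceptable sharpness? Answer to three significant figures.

263 mm

Hyperfocal distance H = f²/(N·c) + f = 14²/(4 × 0.02) + 14 = 196/0.08 + 14 ≈ 2464.0 mm ≈ 2.464 m.
Near limit Dn = s·(H − f)/(H + s − 2f) = 560 × (2464.0 − 14) / (2464.0 + 560 − 2 × 14) = 560 × 2450.0 / 2996.0 ≈ 457.94 mm.
Far limit Df = s·(H − f)/(H − s) = 560 × (2464.0 − 14) / (2464.0 − 560) = 560 × 2450.0 / 1904.0 ≈ 720.59 mm.
Depth of field = Df − Dn = 720.59 − 457.94 ≈ 262.65 mm.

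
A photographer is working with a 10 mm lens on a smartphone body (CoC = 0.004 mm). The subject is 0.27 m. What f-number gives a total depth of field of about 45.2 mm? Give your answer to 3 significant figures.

Write h = H − f = f²/(N·c). The thin-lens limits are Dn = s·h/(h + (s−f)) and Df = s·h/(h − (s−f)), so DoF = Df − Dn = 2·s·(s−f)·h / (h² − (s−f)²).
That is a quadratic in h: DoF·h² − 2·s·(s−f)·h − DoF·(s−f)² = 0 ⇒ h = (s−f)·(s + √(s² + DoF²)) / DoF = 260 × (270 + √(270² + 45.2²)) / 45.2 = 260 × (270 + 273.757) / 45.2 ≈ 3127.8 mm.
Then N = f²/(c·h) = 10² / (0.004 × 3127.8) = 100 / 12.511 ≈ 7.99.

f/7.99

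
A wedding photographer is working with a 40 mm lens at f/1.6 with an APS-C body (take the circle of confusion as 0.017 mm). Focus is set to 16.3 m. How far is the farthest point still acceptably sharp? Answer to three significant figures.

Hyperfocal distance H = f²/(N·c) + f = 40²/(1.6 × 0.017) + 40 = 1600/0.0272 + 40 ≈ 58863.5 mm ≈ 58.86 m.
Far limit Df = s·(H − f)/(H − s) = 16300 × (58863.5 − 40) / (58863.5 − 16300) = 16300 × 58823.5 / 42563.5 ≈ 22527 mm ≈ 22.5 m.

22.5 m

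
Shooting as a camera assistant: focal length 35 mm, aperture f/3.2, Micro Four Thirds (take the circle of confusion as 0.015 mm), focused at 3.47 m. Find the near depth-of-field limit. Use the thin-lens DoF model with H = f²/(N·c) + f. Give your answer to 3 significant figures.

3.06 m

Hyperfocal distance H = f²/(N·c) + f = 35²/(3.2 × 0.015) + 35 = 1225/0.048 + 35 ≈ 25555.8 mm ≈ 25.56 m.
Near limit Dn = s·(H − f)/(H + s − 2f) = 3470 × (25555.8 − 35) / (25555.8 + 3470 − 2 × 35) = 3470 × 25520.8 / 28955.8 ≈ 3058.4 mm ≈ 3.06 m.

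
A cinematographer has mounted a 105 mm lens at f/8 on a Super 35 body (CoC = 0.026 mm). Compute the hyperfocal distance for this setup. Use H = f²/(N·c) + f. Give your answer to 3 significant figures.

53.1 m

Hyperfocal distance H = f²/(N·c) + f = 105²/(8 × 0.026) + 105 = 11025/0.208 + 105 ≈ 53109.8 mm ≈ 53.1 m.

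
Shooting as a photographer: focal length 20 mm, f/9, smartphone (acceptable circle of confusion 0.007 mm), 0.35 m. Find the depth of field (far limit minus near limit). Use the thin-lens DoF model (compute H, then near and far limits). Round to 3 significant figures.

Hyperfocal distance H = f²/(N·c) + f = 20²/(9 × 0.007) + 20 = 400/0.063 + 20 ≈ 6369.2 mm ≈ 6.369 m.
Near limit Dn = s·(H − f)/(H + s − 2f) = 350 × (6369.2 − 20) / (6369.2 + 350 − 2 × 20) = 350 × 6349.2 / 6679.2 ≈ 332.708 mm.
Far limit Df = s·(H − f)/(H − s) = 350 × (6369.2 − 20) / (6369.2 − 350) = 350 × 6349.2 / 6019.2 ≈ 369.189 mm.
Depth of field = Df − Dn = 369.189 − 332.708 ≈ 36.481 mm.

36.5 mm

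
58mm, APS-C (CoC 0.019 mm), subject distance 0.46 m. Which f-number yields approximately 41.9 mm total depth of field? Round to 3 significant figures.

f/20

Write h = H − f = f²/(N·c). The thin-lens limits are Dn = s·h/(h + (s−f)) and Df = s·h/(h − (s−f)), so DoF = Df − Dn = 2·s·(s−f)·h / (h² − (s−f)²).
That is a quadratic in h: DoF·h² − 2·s·(s−f)·h − DoF·(s−f)² = 0 ⇒ h = (s−f)·(s + √(s² + DoF²)) / DoF = 402 × (460 + √(460² + 41.9²)) / 41.9 = 402 × (460 + 461.904) / 41.9 ≈ 8845.0 mm.
Then N = f²/(c·h) = 58² / (0.019 × 8845.0) = 3364 / 168.06 ≈ 20.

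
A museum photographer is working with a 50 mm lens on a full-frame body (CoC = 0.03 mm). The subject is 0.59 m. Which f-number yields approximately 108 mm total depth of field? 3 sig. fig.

Write h = H − f = f²/(N·c). The thin-lens limits are Dn = s·h/(h + (s−f)) and Df = s·h/(h − (s−f)), so DoF = Df − Dn = 2·s·(s−f)·h / (h² − (s−f)²).
That is a quadratic in h: DoF·h² − 2·s·(s−f)·h − DoF·(s−f)² = 0 ⇒ h = (s−f)·(s + √(s² + DoF²)) / DoF = 540 × (590 + √(590² + 108²)) / 108 = 540 × (590 + 599.803) / 108 ≈ 5949.0 mm.
Then N = f²/(c·h) = 50² / (0.03 × 5949.0) = 2500 / 178.47 ≈ 14.

f/14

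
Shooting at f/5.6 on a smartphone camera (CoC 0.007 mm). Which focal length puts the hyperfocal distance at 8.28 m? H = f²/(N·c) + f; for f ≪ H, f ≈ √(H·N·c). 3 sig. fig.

18.0 mm

From H = f²/(N·c) + f, with f ≪ H: f ≈ √(H·N·c) = √(8280 × 5.6 × 0.007) = √324.58 ≈ 18.02 mm.
The +f correction barely moves this — solving exactly, f² + N·c·f − N·c·H = 0 ⇒ f = (−N·c + √((N·c)² + 4·N·c·H))/2 = (−0.0392 + √1298.3)/2 ≈ 17.996 mm, so f ≈ 18.0 mm.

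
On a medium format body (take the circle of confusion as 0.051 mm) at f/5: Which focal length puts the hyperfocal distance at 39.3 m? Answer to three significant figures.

From H = f²/(N·c) + f, with f ≪ H: f ≈ √(H·N·c) = √(39300 × 5 × 0.051) = √10022 ≈ 100.1 mm.
The +f correction barely moves this — solving exactly, f² + N·c·f − N·c·H = 0 ⇒ f = (−N·c + √((N·c)² + 4·N·c·H))/2 = (−0.255 + √40086)/2 ≈ 99.980 mm, so f ≈ 100 mm.

100 mm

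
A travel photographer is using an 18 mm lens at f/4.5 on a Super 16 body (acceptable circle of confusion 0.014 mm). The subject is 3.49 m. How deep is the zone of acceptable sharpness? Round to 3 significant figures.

8.66 m

Hyperfocal distance H = f²/(N·c) + f = 18²/(4.5 × 0.014) + 18 = 324/0.063 + 18 ≈ 5160.9 mm ≈ 5.161 m.
Near limit Dn = s·(H − f)/(H + s − 2f) = 3490 × (5160.9 − 18) / (5160.9 + 3490 − 2 × 18) = 3490 × 5142.9 / 8614.9 ≈ 2083.4 mm.
Far limit Df = s·(H − f)/(H − s) = 3490 × (5160.9 − 18) / (5160.9 − 3490) = 3490 × 5142.9 / 1670.9 ≈ 10742.1 mm.
Depth of field = Df − Dn = 10742.1 − 2083.4 ≈ 8658.7 mm ≈ 8.66 m.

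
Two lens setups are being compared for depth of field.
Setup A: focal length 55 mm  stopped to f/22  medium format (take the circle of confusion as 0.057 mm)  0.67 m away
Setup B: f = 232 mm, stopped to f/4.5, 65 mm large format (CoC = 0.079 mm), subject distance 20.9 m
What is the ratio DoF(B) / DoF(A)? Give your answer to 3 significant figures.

15.9

Setup A: H = 55²/(22×0.057) + 55 ≈ 2467.3 mm; DoF = Df − Dn = 899.26 − 533.89 ≈ 365.37 mm.
Setup B: H = 232²/(4.5×0.079) + 232 ≈ 151635.7 mm; DoF = Df − Dn = 24204.1 − 18389.6 ≈ 5814.5 mm.
Ratio = 5814.5 / 365.37 ≈ 15.9.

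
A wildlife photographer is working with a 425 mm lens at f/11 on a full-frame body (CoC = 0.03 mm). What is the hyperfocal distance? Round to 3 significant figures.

Hyperfocal distance H = f²/(N·c) + f = 425²/(11 × 0.03) + 425 = 180625/0.33 + 425 ≈ 547773.5 mm ≈ 548 m.

548 m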